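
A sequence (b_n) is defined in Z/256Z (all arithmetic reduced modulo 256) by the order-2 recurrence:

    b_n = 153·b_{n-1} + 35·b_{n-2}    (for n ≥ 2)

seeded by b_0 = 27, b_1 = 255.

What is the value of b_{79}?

b_2 = 153·255 + 35·27 = 24
b_3 = 153·24 + 35·255 = 53
b_4 = 153·53 + 35·24 = 245
b_5 = 153·245 + 35·53 = 172
b_6 = 153·172 + 35·245 = 75
b_7 = 153·75 + 35·172 = 87
b_8 = 153·87 + 35·75 = 64
b_9 = 153·64 + 35·87 = 37
b_10 = 153·37 + 35·64 = 221
b_11 = 153·221 + 35·37 = 36
b_12 = 153·36 + 35·221 = 187
b_13 = 153·187 + 35·36 = 175
b_14 = 153·175 + 35·187 = 40
b_15 = 153·40 + 35·175 = 213
b_16 = 153·213 + 35·40 = 197
b_17 = 153·197 + 35·213 = 220
b_18 = 153·220 + 35·197 = 107
b_19 = 153·107 + 35·220 = 7
b_20 = 153·7 + 35·107 = 208
b_21 = 153·208 + 35·7 = 69
b_22 = 153·69 + 35·208 = 173
b_23 = 153·173 + 35·69 = 212
b_24 = 153·212 + 35·173 = 91
b_25 = 153·91 + 35·212 = 95
b_26 = 153·95 + 35·91 = 56
b_27 = 153·56 + 35·95 = 117
b_28 = 153·117 + 35·56 = 149
b_29 = 153·149 + 35·117 = 12
b_30 = 153·12 + 35·149 = 139
b_31 = 153·139 + 35·12 = 183
b_32 = 153·183 + 35·139 = 96
b_33 = 153·96 + 35·183 = 101
b_34 = 153·101 + 35·96 = 125
b_35 = 153·125 + 35·101 = 132
b_36 = 153·132 + 35·125 = 251
b_37 = 153·251 + 35·132 = 15
b_38 = 153·15 + 35·251 = 72
b_39 = 153·72 + 35·15 = 21
b_40 = 153·21 + 35·72 = 101
b_41 = 153·101 + 35·21 = 60
b_42 = 153·60 + 35·101 = 171
b_43 = 153·171 + 35·60 = 103
b_44 = 153·103 + 35·171 = 240
b_45 = 153·240 + 35·103 = 133
b_46 = 153·133 + 35·240 = 77
b_47 = 153·77 + 35·133 = 52
b_48 = 153·52 + 35·77 = 155
b_49 = 153·155 + 35·52 = 191
b_50 = 153·191 + 35·155 = 88
b_51 = 153·88 + 35·191 = 181
b_52 = 153·181 + 35·88 = 53
b_53 = 153·53 + 35·181 = 108
b_54 = 153·108 + 35·53 = 203
b_55 = 153·203 + 35·108 = 23
b_56 = 153·23 + 35·203 = 128
b_57 = 153·128 + 35·23 = 165
b_58 = 153·165 + 35·128 = 29
b_59 = 153·29 + 35·165 = 228
b_60 = 153·228 + 35·29 = 59
b_61 = 153·59 + 35·228 = 111
b_62 = 153·111 + 35·59 = 104
b_63 = 153·104 + 35·111 = 85
b_64 = 153·85 + 35·104 = 5
b_65 = 153·5 + 35·85 = 156
b_66 = 153·156 + 35·5 = 235
b_67 = 153·235 + 35·156 = 199
b_68 = 153·199 + 35·235 = 16
b_69 = 153·16 + 35·199 = 197
b_70 = 153·197 + 35·16 = 237
b_71 = 153·237 + 35·197 = 148
b_72 = 153·148 + 35·237 = 219
b_73 = 153·219 + 35·148 = 31
b_74 = 153·31 + 35·219 = 120
b_75 = 153·120 + 35·31 = 245
b_76 = 153·245 + 35·120 = 213
b_77 = 153·213 + 35·245 = 204
b_78 = 153·204 + 35·213 = 11
b_79 = 153·11 + 35·204 = 119

119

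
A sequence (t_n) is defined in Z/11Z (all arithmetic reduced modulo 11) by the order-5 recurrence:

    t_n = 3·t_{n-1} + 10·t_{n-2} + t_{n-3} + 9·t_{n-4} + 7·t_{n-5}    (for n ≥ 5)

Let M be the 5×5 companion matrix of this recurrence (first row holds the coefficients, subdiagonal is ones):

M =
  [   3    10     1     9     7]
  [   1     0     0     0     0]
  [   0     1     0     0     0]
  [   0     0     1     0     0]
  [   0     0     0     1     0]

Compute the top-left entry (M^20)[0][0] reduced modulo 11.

(M^20)[0][0] is the top entry after applying M 20 times to the unit state (1, 0, 0, 0, 0). Equivalently it is h_{24} for the auxiliary sequence (h_n) obeying the same recurrence with h_4 = 1 and h_i = 0 for 0 ≤ i < 4:
h_5 = 3·1 + 10·0 + 1·0 + 9·0 + 7·0 = 3
h_6 = 3·3 + 10·1 + 1·0 + 9·0 + 7·0 = 8
h_7 = 3·8 + 10·3 + 1·1 + 9·0 + 7·0 = 0
h_8 = 3·0 + 10·8 + 1·3 + 9·1 + 7·0 = 4
h_9 = 3·4 + 10·0 + 1·8 + 9·3 + 7·1 = 10
h_10 = 3·10 + 10·4 + 1·0 + 9·8 + 7·3 = 9
h_11 = 3·9 + 10·10 + 1·4 + 9·0 + 7·8 = 0
h_12 = 3·0 + 10·9 + 1·10 + 9·4 + 7·0 = 4
h_13 = 3·4 + 10·0 + 1·9 + 9·10 + 7·4 = 7
h_14 = 3·7 + 10·4 + 1·0 + 9·9 + 7·10 = 3
h_15 = 3·3 + 10·7 + 1·4 + 9·0 + 7·9 = 3
h_16 = 3·3 + 10·3 + 1·7 + 9·4 + 7·0 = 5
h_17 = 3·5 + 10·3 + 1·3 + 9·7 + 7·4 = 7
h_18 = 3·7 + 10·5 + 1·3 + 9·3 + 7·7 = 7
h_19 = 3·7 + 10·7 + 1·5 + 9·3 + 7·3 = 1
h_20 = 3·1 + 10·7 + 1·7 + 9·5 + 7·3 = 3
h_21 = 3·3 + 10·1 + 1·7 + 9·7 + 7·5 = 3
h_22 = 3·3 + 10·3 + 1·1 + 9·7 + 7·7 = 9
h_23 = 3·9 + 10·3 + 1·3 + 9·1 + 7·7 = 8
h_24 = 3·8 + 10·9 + 1·3 + 9·3 + 7·1 = 8

8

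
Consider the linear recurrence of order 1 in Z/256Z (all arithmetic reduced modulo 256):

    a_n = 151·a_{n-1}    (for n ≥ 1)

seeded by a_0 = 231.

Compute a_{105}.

a_1 = 151·231 = 65
a_2 = 151·65 = 87
a_3 = 151·87 = 81
a_4 = 151·81 = 199
a_5 = 151·199 = 97
a_6 = 151·97 = 55
a_7 = 151·55 = 113
a_8 = 151·113 = 167
a_9 = 151·167 = 129
a_10 = 151·129 = 23
a_11 = 151·23 = 145
a_12 = 151·145 = 135
a_13 = 151·135 = 161
a_14 = 151·161 = 247
a_15 = 151·247 = 177
a_16 = 151·177 = 103
a_17 = 151·103 = 193
a_18 = 151·193 = 215
a_19 = 151·215 = 209
a_20 = 151·209 = 71
a_21 = 151·71 = 225
a_22 = 151·225 = 183
a_23 = 151·183 = 241
a_24 = 151·241 = 39
a_25 = 151·39 = 1
a_26 = 151·1 = 151
a_27 = 151·151 = 17
a_28 = 151·17 = 7
a_29 = 151·7 = 33
a_30 = 151·33 = 119
a_31 = 151·119 = 49
a_32 = 151·49 = 231
(a_32) = (231) = (a_0), so the sequence has period 32.
105 ≡ 9 (mod 32), hence a_105 = a_9 = 129.

129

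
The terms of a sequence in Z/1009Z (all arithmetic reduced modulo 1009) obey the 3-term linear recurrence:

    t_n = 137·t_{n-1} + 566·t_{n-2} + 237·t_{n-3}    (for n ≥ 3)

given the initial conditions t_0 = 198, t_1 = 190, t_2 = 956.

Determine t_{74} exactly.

154

t_3 = 137·956 + 566·190 + 237·198 = 900
t_4 = 137·900 + 566·956 + 237·190 = 99
t_5 = 137·99 + 566·900 + 237·956 = 857
t_6 = 137·857 + 566·99 + 237·900 = 296
t_7 = 137·296 + 566·857 + 237·99 = 181
t_8 = 137·181 + 566·296 + 237·857 = 923
t_9 = 137·923 + 566·181 + 237·296 = 385
t_10 = 137·385 + 566·923 + 237·181 = 552
t_11 = 137·552 + 566·385 + 237·923 = 722
t_12 = 137·722 + 566·552 + 237·385 = 109
t_13 = 137·109 + 566·722 + 237·552 = 468
t_14 = 137·468 + 566·109 + 237·722 = 278
t_15 = 137·278 + 566·468 + 237·109 = 882
t_16 = 137·882 + 566·278 + 237·468 = 633
t_17 = 137·633 + 566·882 + 237·278 = 5
t_18 = 137·5 + 566·633 + 237·882 = 939
t_19 = 137·939 + 566·5 + 237·633 = 992
t_20 = 137·992 + 566·939 + 237·5 = 605
t_21 = 137·605 + 566·992 + 237·939 = 169
t_22 = 137·169 + 566·605 + 237·992 = 332
t_23 = 137·332 + 566·169 + 237·605 = 994
t_24 = 137·994 + 566·332 + 237·169 = 903
t_25 = 137·903 + 566·994 + 237·332 = 177
t_26 = 137·177 + 566·903 + 237·994 = 49
t_27 = 137·49 + 566·177 + 237·903 = 44
t_28 = 137·44 + 566·49 + 237·177 = 36
t_29 = 137·36 + 566·44 + 237·49 = 80
t_30 = 137·80 + 566·36 + 237·44 = 395
t_31 = 137·395 + 566·80 + 237·36 = 973
t_32 = 137·973 + 566·395 + 237·80 = 483
t_33 = 137·483 + 566·973 + 237·395 = 168
t_34 = 137·168 + 566·483 + 237·973 = 297
t_35 = 137·297 + 566·168 + 237·483 = 16
t_36 = 137·16 + 566·297 + 237·168 = 238
t_37 = 137·238 + 566·16 + 237·297 = 52
t_38 = 137·52 + 566·238 + 237·16 = 328
t_39 = 137·328 + 566·52 + 237·238 = 613
t_40 = 137·613 + 566·328 + 237·52 = 442
t_41 = 137·442 + 566·613 + 237·328 = 928
t_42 = 137·928 + 566·442 + 237·613 = 936
t_43 = 137·936 + 566·928 + 237·442 = 475
t_44 = 137·475 + 566·936 + 237·928 = 524
t_45 = 137·524 + 566·475 + 237·936 = 457
t_46 = 137·457 + 566·524 + 237·475 = 565
t_47 = 137·565 + 566·457 + 237·524 = 151
t_48 = 137·151 + 566·565 + 237·457 = 790
t_49 = 137·790 + 566·151 + 237·565 = 685
t_50 = 137·685 + 566·790 + 237·151 = 633
t_51 = 137·633 + 566·685 + 237·790 = 766
t_52 = 137·766 + 566·633 + 237·685 = 994
t_53 = 137·994 + 566·766 + 237·633 = 338
t_54 = 137·338 + 566·994 + 237·766 = 405
t_55 = 137·405 + 566·338 + 237·994 = 69
t_56 = 137·69 + 566·405 + 237·338 = 954
t_57 = 137·954 + 566·69 + 237·405 = 370
t_58 = 137·370 + 566·954 + 237·69 = 598
t_59 = 137·598 + 566·370 + 237·954 = 836
t_60 = 137·836 + 566·598 + 237·370 = 875
t_61 = 137·875 + 566·836 + 237·598 = 225
t_62 = 137·225 + 566·875 + 237·836 = 754
t_63 = 137·754 + 566·225 + 237·875 = 117
t_64 = 137·117 + 566·754 + 237·225 = 699
t_65 = 137·699 + 566·117 + 237·754 = 650
t_66 = 137·650 + 566·699 + 237·117 = 850
t_67 = 137·850 + 566·650 + 237·699 = 217
t_68 = 137·217 + 566·850 + 237·650 = 957
t_69 = 137·957 + 566·217 + 237·850 = 322
t_70 = 137·322 + 566·957 + 237·217 = 526
t_71 = 137·526 + 566·322 + 237·957 = 839
t_72 = 137·839 + 566·526 + 237·322 = 617
t_73 = 137·617 + 566·839 + 237·526 = 972
t_74 = 137·972 + 566·617 + 237·839 = 154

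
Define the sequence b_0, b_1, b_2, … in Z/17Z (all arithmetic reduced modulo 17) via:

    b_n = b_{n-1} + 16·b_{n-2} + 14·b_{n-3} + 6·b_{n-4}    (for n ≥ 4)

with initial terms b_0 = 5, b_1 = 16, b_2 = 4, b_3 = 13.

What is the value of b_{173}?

b_4 = 1·13 + 16·4 + 14·16 + 6·5 = 8
b_5 = 1·8 + 16·13 + 14·4 + 6·16 = 11
b_6 = 1·11 + 16·8 + 14·13 + 6·4 = 5
b_7 = 1·5 + 16·11 + 14·8 + 6·13 = 14
b_8 = 1·14 + 16·5 + 14·11 + 6·8 = 7
b_9 = 1·7 + 16·14 + 14·5 + 6·11 = 10
Continuing the recurrence:
  b_10 = 8;  b_11 = 10;  b_12 = 14;  b_13 = 6;  b_14 = 10;  b_15 = 5
  b_16 = 10;  b_17 = 11;  b_18 = 12;  b_19 = 1;  b_20 = 16;  b_21 = 11
  b_22 = 13;  b_23 = 11;  b_24 = 10;  b_25 = 9;  b_26 = 10;  b_27 = 3
  b_28 = 9;  b_29 = 13;  b_30 = 4;  b_31 = 16;  b_32 = 10;  b_33 = 9
  b_34 = 9;  b_35 = 15;  b_36 = 5;  b_37 = 0;  b_38 = 4;  b_39 = 11
  b_40 = 3;  b_41 = 14;  b_42 = 2;  b_43 = 11;  b_44 = 2;  b_45 = 1
  b_46 = 12;  b_47 = 3;  b_48 = 0;  b_49 = 1;  b_50 = 13;  b_51 = 13
  b_52 = 14;  b_53 = 2;  b_54 = 10;  b_55 = 10;  b_56 = 10;  b_57 = 16
  b_58 = 2;  b_59 = 16;  b_60 = 9;  b_61 = 15;  b_62 = 4;  b_63 = 7
  b_64 = 12;  b_65 = 15;  b_66 = 6;  b_67 = 14;  b_68 = 1;  b_69 = 8
  b_70 = 1;  b_71 = 6;  b_72 = 4;  b_73 = 9;  b_74 = 10;  b_75 = 8
  b_76 = 12;  b_77 = 11;  b_78 = 1;  b_79 = 2;  b_80 = 6;  b_81 = 16
  b_82 = 10;  b_83 = 5;  b_84 = 0;  b_85 = 10;  b_86 = 4;  b_87 = 7
  b_88 = 7;  b_89 = 14;  b_90 = 10;  b_91 = 0;  b_92 = 7;  b_93 = 10
  b_94 = 12;  b_95 = 15;  b_96 = 15;  b_97 = 7;  b_98 = 2;  b_99 = 6
  b_100 = 5;  b_101 = 1;  b_102 = 7;  b_103 = 10;  b_104 = 13;  b_105 = 5
  b_106 = 4;  b_107 = 3;  b_108 = 11;  b_109 = 9;  b_110 = 13;  b_111 = 6
  b_112 = 15;  b_113 = 7;  b_114 = 1;  b_115 = 2;  b_116 = 2;  b_117 = 5
  b_118 = 3;  b_119 = 4;  b_120 = 15;  b_121 = 15;  b_122 = 6;  b_123 = 4
  b_124 = 9;  b_125 = 9;  b_126 = 7;  b_127 = 12;  b_128 = 15;  b_129 = 2
  b_130 = 10;  b_131 = 1;  b_132 = 7;  b_133 = 5;  b_134 = 4;  b_135 = 1
  b_136 = 7;  b_137 = 7;  b_138 = 4;  b_139 = 16;  b_140 = 16;  b_141 = 13
  b_142 = 7;  b_143 = 8;  b_144 = 7;  b_145 = 5;  b_146 = 16;  b_147 = 4
  b_148 = 15;  b_149 = 10;  b_150 = 11;  b_151 = 14;  b_152 = 12;  b_153 = 8
  b_154 = 3;  b_155 = 9;  b_156 = 3;  b_157 = 16;  b_158 = 4;  b_159 = 16
  b_160 = 16;  b_161 = 16;  b_162 = 10;  b_163 = 8;  b_164 = 12;  b_165 = 2
  b_166 = 9;  b_167 = 2;  b_168 = 8;  b_169 = 8;  b_170 = 14;  b_171 = 11
b_172 = 1·11 + 16·14 + 14·8 + 6·8 = 4
b_173 = 1·4 + 16·11 + 14·14 + 6·8 = 16

16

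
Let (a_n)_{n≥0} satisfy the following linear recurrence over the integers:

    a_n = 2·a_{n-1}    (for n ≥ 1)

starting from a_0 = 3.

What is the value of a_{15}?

98304

a_1 = 2·3 = 6
a_2 = 2·6 = 12
a_3 = 2·12 = 24
a_4 = 2·24 = 48
a_5 = 2·48 = 96
a_6 = 2·96 = 192
a_7 = 2·192 = 384
a_8 = 2·384 = 768
a_9 = 2·768 = 1536
a_10 = 2·1536 = 3072
a_11 = 2·3072 = 6144
a_12 = 2·6144 = 12288
a_13 = 2·12288 = 24576
a_14 = 2·24576 = 49152
a_15 = 2·49152 = 98304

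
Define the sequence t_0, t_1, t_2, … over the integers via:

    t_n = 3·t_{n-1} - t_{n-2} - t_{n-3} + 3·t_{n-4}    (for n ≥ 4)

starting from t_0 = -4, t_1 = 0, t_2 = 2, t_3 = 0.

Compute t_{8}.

-720

t_4 = 3·0 + -1·2 + -1·0 + 3·-4 = -14
t_5 = 3·-14 + -1·0 + -1·2 + 3·0 = -44
t_6 = 3·-44 + -1·-14 + -1·0 + 3·2 = -112
t_7 = 3·-112 + -1·-44 + -1·-14 + 3·0 = -278
t_8 = 3·-278 + -1·-112 + -1·-44 + 3·-14 = -720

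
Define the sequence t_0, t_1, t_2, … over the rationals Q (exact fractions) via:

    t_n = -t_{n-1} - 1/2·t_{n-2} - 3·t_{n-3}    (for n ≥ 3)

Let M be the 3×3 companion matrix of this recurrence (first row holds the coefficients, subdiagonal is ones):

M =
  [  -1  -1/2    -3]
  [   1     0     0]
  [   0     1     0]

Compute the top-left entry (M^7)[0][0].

(M^7)[0][0] is the top entry after applying M 7 times to the unit state (1, 0, 0). Equivalently it is h_{9} for the auxiliary sequence (h_n) obeying the same recurrence with h_2 = 1 and h_i = 0 for 0 ≤ i < 2:
h_3 = -1·1 + -1/2·0 + -3·0 = -1
h_4 = -1·-1 + -1/2·1 + -3·0 = 1/2
h_5 = -1·1/2 + -1/2·-1 + -3·1 = -3
h_6 = -1·-3 + -1/2·1/2 + -3·-1 = 23/4
h_7 = -1·23/4 + -1/2·-3 + -3·1/2 = -23/4
h_8 = -1·-23/4 + -1/2·23/4 + -3·-3 = 95/8
h_9 = -1·95/8 + -1/2·-23/4 + -3·23/4 = -105/4

-105/4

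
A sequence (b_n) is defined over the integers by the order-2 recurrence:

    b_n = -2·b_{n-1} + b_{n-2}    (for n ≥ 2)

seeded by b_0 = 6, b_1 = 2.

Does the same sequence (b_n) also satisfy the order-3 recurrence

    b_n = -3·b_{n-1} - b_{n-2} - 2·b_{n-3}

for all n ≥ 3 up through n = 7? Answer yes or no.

no

Terms b_0..b_7: 6, 2, 2, -2, 6, -14, 34, -82
n=3: candidate gives -20, actual b_3 = -2 ✗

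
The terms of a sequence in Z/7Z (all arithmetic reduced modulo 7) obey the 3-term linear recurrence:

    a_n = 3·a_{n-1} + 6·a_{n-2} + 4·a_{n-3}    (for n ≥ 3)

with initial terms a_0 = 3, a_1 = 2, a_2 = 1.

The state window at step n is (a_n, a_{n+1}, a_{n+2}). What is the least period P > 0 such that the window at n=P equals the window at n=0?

n=0: window = (3, 2, 1)
n=1: window = (2, 1, 6)
n=2: window = (1, 6, 4)
n=3: window = (6, 4, 3)
n=4: window = (4, 3, 1)
n=5: window = (3, 1, 2)
n=6: window = (1, 2, 3)
n=7: window = (2, 3, 4)
n=8: window = (3, 4, 3)
n=9: window = (4, 3, 3)
n=10: window = (3, 3, 1)
n=11: window = (3, 1, 5)
n=12: window = (1, 5, 5)
n=13: window = (5, 5, 0)
n=14: window = (5, 0, 1)
n=15: window = (0, 1, 2)
n=16: window = (1, 2, 5)
n=17: window = (2, 5, 3)
n=18: window = (5, 3, 5)
n=19: window = (3, 5, 4)
n=20: window = (5, 4, 5)
n=21: window = (4, 5, 3)
n=22: window = (5, 3, 6)
n=23: window = (3, 6, 0)
n=24: window = (6, 0, 6)
n=25: window = (0, 6, 0)
n=26: window = (6, 0, 1)
n=27: window = (0, 1, 6)
n=28: window = (1, 6, 3)
n=29: window = (6, 3, 0)
n=30: window = (3, 0, 0)
n=31: window = (0, 0, 5)
n=32: window = (0, 5, 1)
n=33: window = (5, 1, 5)
n=34: window = (1, 5, 6)
n=35: window = (5, 6, 3)
n=36: window = (6, 3, 2)
n=37: window = (3, 2, 6)
n=38: window = (2, 6, 0)
n=39: window = (6, 0, 2)
n=40: window = (0, 2, 2)
…
n=169: window = (6, 3, 3)
n=170: window = (3, 3, 2)
n=171: window = (3, 2, 1)
window at n=171 equals window at n=0 → period = 171

171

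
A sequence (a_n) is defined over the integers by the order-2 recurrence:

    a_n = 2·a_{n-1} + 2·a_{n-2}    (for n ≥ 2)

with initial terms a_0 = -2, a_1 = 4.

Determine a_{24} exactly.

21891309568

a_2 = 2·4 + 2·-2 = 4
a_3 = 2·4 + 2·4 = 16
a_4 = 2·16 + 2·4 = 40
a_5 = 2·40 + 2·16 = 112
a_6 = 2·112 + 2·40 = 304
a_7 = 2·304 + 2·112 = 832
a_8 = 2·832 + 2·304 = 2272
a_9 = 2·2272 + 2·832 = 6208
a_10 = 2·6208 + 2·2272 = 16960
a_11 = 2·16960 + 2·6208 = 46336
a_12 = 2·46336 + 2·16960 = 126592
a_13 = 2·126592 + 2·46336 = 345856
a_14 = 2·345856 + 2·126592 = 944896
a_15 = 2·944896 + 2·345856 = 2581504
a_16 = 2·2581504 + 2·944896 = 7052800
a_17 = 2·7052800 + 2·2581504 = 19268608
a_18 = 2·19268608 + 2·7052800 = 52642816
a_19 = 2·52642816 + 2·19268608 = 143822848
a_20 = 2·143822848 + 2·52642816 = 392931328
a_21 = 2·392931328 + 2·143822848 = 1073508352
a_22 = 2·1073508352 + 2·392931328 = 2932879360
a_23 = 2·2932879360 + 2·1073508352 = 8012775424
a_24 = 2·8012775424 + 2·2932879360 = 21891309568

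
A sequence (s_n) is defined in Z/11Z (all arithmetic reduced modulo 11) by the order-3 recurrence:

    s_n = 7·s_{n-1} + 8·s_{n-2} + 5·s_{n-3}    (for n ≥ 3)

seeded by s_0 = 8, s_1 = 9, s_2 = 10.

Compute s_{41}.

s_3 = 7·10 + 8·9 + 5·8 = 6
s_4 = 7·6 + 8·10 + 5·9 = 2
s_5 = 7·2 + 8·6 + 5·10 = 2
s_6 = 7·2 + 8·2 + 5·6 = 5
s_7 = 7·5 + 8·2 + 5·2 = 6
s_8 = 7·6 + 8·5 + 5·2 = 4
s_9 = 7·4 + 8·6 + 5·5 = 2
s_10 = 7·2 + 8·4 + 5·6 = 10
s_11 = 7·10 + 8·2 + 5·4 = 7
s_12 = 7·7 + 8·10 + 5·2 = 7
s_13 = 7·7 + 8·7 + 5·10 = 1
s_14 = 7·1 + 8·7 + 5·7 = 10
s_15 = 7·10 + 8·1 + 5·7 = 3
s_16 = 7·3 + 8·10 + 5·1 = 7
s_17 = 7·7 + 8·3 + 5·10 = 2
s_18 = 7·2 + 8·7 + 5·3 = 8
s_19 = 7·8 + 8·2 + 5·7 = 8
s_20 = 7·8 + 8·8 + 5·2 = 9
s_21 = 7·9 + 8·8 + 5·8 = 2
s_22 = 7·2 + 8·9 + 5·8 = 5
s_23 = 7·5 + 8·2 + 5·9 = 8
s_24 = 7·8 + 8·5 + 5·2 = 7
s_25 = 7·7 + 8·8 + 5·5 = 6
s_26 = 7·6 + 8·7 + 5·8 = 6
s_27 = 7·6 + 8·6 + 5·7 = 4
s_28 = 7·4 + 8·6 + 5·6 = 7
s_29 = 7·7 + 8·4 + 5·6 = 1
s_30 = 7·1 + 8·7 + 5·4 = 6
s_31 = 7·6 + 8·1 + 5·7 = 8
s_32 = 7·8 + 8·6 + 5·1 = 10
s_33 = 7·10 + 8·8 + 5·6 = 10
s_34 = 7·10 + 8·10 + 5·8 = 3
s_35 = 7·3 + 8·10 + 5·10 = 8
s_36 = 7·8 + 8·3 + 5·10 = 9
s_37 = 7·9 + 8·8 + 5·3 = 10
s_38 = 7·10 + 8·9 + 5·8 = 6
s_39 = 7·6 + 8·10 + 5·9 = 2
s_40 = 7·2 + 8·6 + 5·10 = 2
s_41 = 7·2 + 8·2 + 5·6 = 5

5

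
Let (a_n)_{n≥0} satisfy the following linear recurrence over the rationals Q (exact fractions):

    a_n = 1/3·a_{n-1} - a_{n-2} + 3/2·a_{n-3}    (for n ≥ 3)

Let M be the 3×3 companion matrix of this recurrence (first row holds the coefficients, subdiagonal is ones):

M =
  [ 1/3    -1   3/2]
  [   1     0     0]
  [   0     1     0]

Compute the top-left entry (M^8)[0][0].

-6809/26244

(M^8)[0][0] is the top entry after applying M 8 times to the unit state (1, 0, 0). Equivalently it is h_{10} for the auxiliary sequence (h_n) obeying the same recurrence with h_2 = 1 and h_i = 0 for 0 ≤ i < 2:
h_3 = 1/3·1 + -1·0 + 3/2·0 = 1/3
h_4 = 1/3·1/3 + -1·1 + 3/2·0 = -8/9
h_5 = 1/3·-8/9 + -1·1/3 + 3/2·1 = 47/54
h_6 = 1/3·47/54 + -1·-8/9 + 3/2·1/3 = 136/81
h_7 = 1/3·136/81 + -1·47/54 + 3/2·-8/9 = -799/486
h_8 = 1/3·-799/486 + -1·136/81 + 3/2·47/54 = -2687/2916
h_9 = 1/3·-2687/2916 + -1·-799/486 + 3/2·136/81 = 33727/8748
h_10 = 1/3·33727/8748 + -1·-2687/2916 + 3/2·-799/486 = -6809/26244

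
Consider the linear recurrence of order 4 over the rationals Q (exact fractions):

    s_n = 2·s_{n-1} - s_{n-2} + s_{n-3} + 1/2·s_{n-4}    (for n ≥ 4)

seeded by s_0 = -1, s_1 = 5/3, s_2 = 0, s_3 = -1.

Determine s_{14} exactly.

-1883/24

s_4 = 2·-1 + -1·0 + 1·5/3 + 1/2·-1 = -5/6
s_5 = 2·-5/6 + -1·-1 + 1·0 + 1/2·5/3 = 1/6
s_6 = 2·1/6 + -1·-5/6 + 1·-1 + 1/2·0 = 1/6
s_7 = 2·1/6 + -1·1/6 + 1·-5/6 + 1/2·-1 = -7/6
s_8 = 2·-7/6 + -1·1/6 + 1·1/6 + 1/2·-5/6 = -11/4
s_9 = 2·-11/4 + -1·-7/6 + 1·1/6 + 1/2·1/6 = -49/12
s_10 = 2·-49/12 + -1·-11/4 + 1·-7/6 + 1/2·1/6 = -13/2
s_11 = 2·-13/2 + -1·-49/12 + 1·-11/4 + 1/2·-7/6 = -49/4
s_12 = 2·-49/4 + -1·-13/2 + 1·-49/12 + 1/2·-11/4 = -563/24
s_13 = 2·-563/24 + -1·-49/4 + 1·-13/2 + 1/2·-49/12 = -1037/24
s_14 = 2·-1037/24 + -1·-563/24 + 1·-49/4 + 1/2·-13/2 = -1883/24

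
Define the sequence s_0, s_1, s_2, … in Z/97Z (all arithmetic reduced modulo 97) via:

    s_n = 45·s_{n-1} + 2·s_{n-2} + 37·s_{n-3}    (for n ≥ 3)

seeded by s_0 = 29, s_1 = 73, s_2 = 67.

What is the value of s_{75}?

71

s_3 = 45·67 + 2·73 + 37·29 = 63
s_4 = 45·63 + 2·67 + 37·73 = 44
s_5 = 45·44 + 2·63 + 37·67 = 26
s_6 = 45·26 + 2·44 + 37·63 = 0
s_7 = 45·0 + 2·26 + 37·44 = 31
s_8 = 45·31 + 2·0 + 37·26 = 29
s_9 = 45·29 + 2·31 + 37·0 = 9
s_10 = 45·9 + 2·29 + 37·31 = 58
s_11 = 45·58 + 2·9 + 37·29 = 15
s_12 = 45·15 + 2·58 + 37·9 = 57
s_13 = 45·57 + 2·15 + 37·58 = 85
s_14 = 45·85 + 2·57 + 37·15 = 32
s_15 = 45·32 + 2·85 + 37·57 = 33
s_16 = 45·33 + 2·32 + 37·85 = 38
s_17 = 45·38 + 2·33 + 37·32 = 50
s_18 = 45·50 + 2·38 + 37·33 = 55
s_19 = 45·55 + 2·50 + 37·38 = 4
s_20 = 45·4 + 2·55 + 37·50 = 6
s_21 = 45·6 + 2·4 + 37·55 = 82
s_22 = 45·82 + 2·6 + 37·4 = 67
s_23 = 45·67 + 2·82 + 37·6 = 6
s_24 = 45·6 + 2·67 + 37·82 = 43
s_25 = 45·43 + 2·6 + 37·67 = 61
s_26 = 45·61 + 2·43 + 37·6 = 46
s_27 = 45·46 + 2·61 + 37·43 = 0
s_28 = 45·0 + 2·46 + 37·61 = 21
s_29 = 45·21 + 2·0 + 37·46 = 28
s_30 = 45·28 + 2·21 + 37·0 = 41
s_31 = 45·41 + 2·28 + 37·21 = 59
s_32 = 45·59 + 2·41 + 37·28 = 87
s_33 = 45·87 + 2·59 + 37·41 = 21
s_34 = 45·21 + 2·87 + 37·59 = 4
s_35 = 45·4 + 2·21 + 37·87 = 46
s_36 = 45·46 + 2·4 + 37·21 = 42
s_37 = 45·42 + 2·46 + 37·4 = 93
s_38 = 45·93 + 2·42 + 37·46 = 54
s_39 = 45·54 + 2·93 + 37·42 = 96
s_40 = 45·96 + 2·54 + 37·93 = 12
s_41 = 45·12 + 2·96 + 37·54 = 14
s_42 = 45·14 + 2·12 + 37·96 = 35
s_43 = 45·35 + 2·14 + 37·12 = 10
s_44 = 45·10 + 2·35 + 37·14 = 68
s_45 = 45·68 + 2·10 + 37·35 = 10
s_46 = 45·10 + 2·68 + 37·10 = 83
s_47 = 45·83 + 2·10 + 37·68 = 63
s_48 = 45·63 + 2·83 + 37·10 = 73
s_49 = 45·73 + 2·63 + 37·83 = 80
s_50 = 45·80 + 2·73 + 37·63 = 63
s_51 = 45·63 + 2·80 + 37·73 = 70
s_52 = 45·70 + 2·63 + 37·80 = 28
s_53 = 45·28 + 2·70 + 37·63 = 45
s_54 = 45·45 + 2·28 + 37·70 = 15
s_55 = 45·15 + 2·45 + 37·28 = 55
s_56 = 45·55 + 2·15 + 37·45 = 96
s_57 = 45·96 + 2·55 + 37·15 = 38
s_58 = 45·38 + 2·96 + 37·55 = 57
s_59 = 45·57 + 2·38 + 37·96 = 82
s_60 = 45·82 + 2·57 + 37·38 = 69
s_61 = 45·69 + 2·82 + 37·57 = 43
s_62 = 45·43 + 2·69 + 37·82 = 63
s_63 = 45·63 + 2·43 + 37·69 = 42
s_64 = 45·42 + 2·63 + 37·43 = 18
s_65 = 45·18 + 2·42 + 37·63 = 24
s_66 = 45·24 + 2·18 + 37·42 = 51
s_67 = 45·51 + 2·24 + 37·18 = 2
s_68 = 45·2 + 2·51 + 37·24 = 13
s_69 = 45·13 + 2·2 + 37·51 = 51
s_70 = 45·51 + 2·13 + 37·2 = 67
s_71 = 45·67 + 2·51 + 37·13 = 9
s_72 = 45·9 + 2·67 + 37·51 = 1
s_73 = 45·1 + 2·9 + 37·67 = 20
s_74 = 45·20 + 2·1 + 37·9 = 71
s_75 = 45·71 + 2·20 + 37·1 = 71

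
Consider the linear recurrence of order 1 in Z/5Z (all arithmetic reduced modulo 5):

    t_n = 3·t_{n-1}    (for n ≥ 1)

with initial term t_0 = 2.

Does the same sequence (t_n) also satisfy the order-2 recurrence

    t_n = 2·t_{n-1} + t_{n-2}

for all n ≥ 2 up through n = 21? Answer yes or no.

no

Terms t_0..t_21: 2, 1, 3, 4, 2, 1, 3, 4, 2, 1, 3, 4, 2, 1, 3, 4, 2, 1, 3, 4, 2, 1
n=2: candidate gives 4, actual t_2 = 3 ✗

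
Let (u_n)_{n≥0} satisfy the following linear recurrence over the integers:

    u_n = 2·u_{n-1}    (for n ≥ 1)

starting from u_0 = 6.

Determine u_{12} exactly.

u_1 = 2·6 = 12
u_2 = 2·12 = 24
u_3 = 2·24 = 48
u_4 = 2·48 = 96
u_5 = 2·96 = 192
u_6 = 2·192 = 384
u_7 = 2·384 = 768
u_8 = 2·768 = 1536
u_9 = 2·1536 = 3072
u_10 = 2·3072 = 6144
u_11 = 2·6144 = 12288
u_12 = 2·12288 = 24576

24576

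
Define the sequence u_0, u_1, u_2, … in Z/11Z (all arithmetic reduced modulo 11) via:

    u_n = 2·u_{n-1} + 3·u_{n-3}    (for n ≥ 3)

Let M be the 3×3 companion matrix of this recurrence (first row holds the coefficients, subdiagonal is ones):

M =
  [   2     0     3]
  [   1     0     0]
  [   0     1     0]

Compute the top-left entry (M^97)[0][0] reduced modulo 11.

(M^97)[0][0] is the top entry after applying M 97 times to the unit state (1, 0, 0). Equivalently it is h_{99} for the auxiliary sequence (h_n) obeying the same recurrence with h_2 = 1 and h_i = 0 for 0 ≤ i < 2:
h_3 = 2·1 + 0·0 + 3·0 = 2
h_4 = 2·2 + 0·1 + 3·0 = 4
h_5 = 2·4 + 0·2 + 3·1 = 0
h_6 = 2·0 + 0·4 + 3·2 = 6
h_7 = 2·6 + 0·0 + 3·4 = 2
h_8 = 2·2 + 0·6 + 3·0 = 4
h_9 = 2·4 + 0·2 + 3·6 = 4
h_10 = 2·4 + 0·4 + 3·2 = 3
h_11 = 2·3 + 0·4 + 3·4 = 7
h_12 = 2·7 + 0·3 + 3·4 = 4
h_13 = 2·4 + 0·7 + 3·3 = 6
h_14 = 2·6 + 0·4 + 3·7 = 0
h_15 = 2·0 + 0·6 + 3·4 = 1
h_16 = 2·1 + 0·0 + 3·6 = 9
h_17 = 2·9 + 0·1 + 3·0 = 7
h_18 = 2·7 + 0·9 + 3·1 = 6
h_19 = 2·6 + 0·7 + 3·9 = 6
h_20 = 2·6 + 0·6 + 3·7 = 0
h_21 = 2·0 + 0·6 + 3·6 = 7
h_22 = 2·7 + 0·0 + 3·6 = 10
h_23 = 2·10 + 0·7 + 3·0 = 9
h_24 = 2·9 + 0·10 + 3·7 = 6
h_25 = 2·6 + 0·9 + 3·10 = 9
h_26 = 2·9 + 0·6 + 3·9 = 1
h_27 = 2·1 + 0·9 + 3·6 = 9
h_28 = 2·9 + 0·1 + 3·9 = 1
h_29 = 2·1 + 0·9 + 3·1 = 5
h_30 = 2·5 + 0·1 + 3·9 = 4
h_31 = 2·4 + 0·5 + 3·1 = 0
h_32 = 2·0 + 0·4 + 3·5 = 4
h_33 = 2·4 + 0·0 + 3·4 = 9
h_34 = 2·9 + 0·4 + 3·0 = 7
h_35 = 2·7 + 0·9 + 3·4 = 4
h_36 = 2·4 + 0·7 + 3·9 = 2
h_37 = 2·2 + 0·4 + 3·7 = 3
h_38 = 2·3 + 0·2 + 3·4 = 7
h_39 = 2·7 + 0·3 + 3·2 = 9
h_40 = 2·9 + 0·7 + 3·3 = 5
h_41 = 2·5 + 0·9 + 3·7 = 9
h_42 = 2·9 + 0·5 + 3·9 = 1
h_43 = 2·1 + 0·9 + 3·5 = 6
h_44 = 2·6 + 0·1 + 3·9 = 6
h_45 = 2·6 + 0·6 + 3·1 = 4
h_46 = 2·4 + 0·6 + 3·6 = 4
h_47 = 2·4 + 0·4 + 3·6 = 4
h_48 = 2·4 + 0·4 + 3·4 = 9
h_49 = 2·9 + 0·4 + 3·4 = 8
h_50 = 2·8 + 0·9 + 3·4 = 6
h_51 = 2·6 + 0·8 + 3·9 = 6
h_52 = 2·6 + 0·6 + 3·8 = 3
h_53 = 2·3 + 0·6 + 3·6 = 2
h_54 = 2·2 + 0·3 + 3·6 = 0
h_55 = 2·0 + 0·2 + 3·3 = 9
h_56 = 2·9 + 0·0 + 3·2 = 2
h_57 = 2·2 + 0·9 + 3·0 = 4
h_58 = 2·4 + 0·2 + 3·9 = 2
h_59 = 2·2 + 0·4 + 3·2 = 10
h_60 = 2·10 + 0·2 + 3·4 = 10
h_61 = 2·10 + 0·10 + 3·2 = 4
h_62 = 2·4 + 0·10 + 3·10 = 5
h_63 = 2·5 + 0·4 + 3·10 = 7
h_64 = 2·7 + 0·5 + 3·4 = 4
h_65 = 2·4 + 0·7 + 3·5 = 1
h_66 = 2·1 + 0·4 + 3·7 = 1
h_67 = 2·1 + 0·1 + 3·4 = 3
h_68 = 2·3 + 0·1 + 3·1 = 9
h_69 = 2·9 + 0·3 + 3·1 = 10
h_70 = 2·10 + 0·9 + 3·3 = 7
h_71 = 2·7 + 0·10 + 3·9 = 8
h_72 = 2·8 + 0·7 + 3·10 = 2
h_73 = 2·2 + 0·8 + 3·7 = 3
h_74 = 2·3 + 0·2 + 3·8 = 8
h_75 = 2·8 + 0·3 + 3·2 = 0
h_76 = 2·0 + 0·8 + 3·3 = 9
h_77 = 2·9 + 0·0 + 3·8 = 9
h_78 = 2·9 + 0·9 + 3·0 = 7
h_79 = 2·7 + 0·9 + 3·9 = 8
h_80 = 2·8 + 0·7 + 3·9 = 10
h_81 = 2·10 + 0·8 + 3·7 = 8
h_82 = 2·8 + 0·10 + 3·8 = 7
h_83 = 2·7 + 0·8 + 3·10 = 0
h_84 = 2·0 + 0·7 + 3·8 = 2
h_85 = 2·2 + 0·0 + 3·7 = 3
h_86 = 2·3 + 0·2 + 3·0 = 6
h_87 = 2·6 + 0·3 + 3·2 = 7
h_88 = 2·7 + 0·6 + 3·3 = 1
h_89 = 2·1 + 0·7 + 3·6 = 9
h_90 = 2·9 + 0·1 + 3·7 = 6
h_91 = 2·6 + 0·9 + 3·1 = 4
h_92 = 2·4 + 0·6 + 3·9 = 2
h_93 = 2·2 + 0·4 + 3·6 = 0
h_94 = 2·0 + 0·2 + 3·4 = 1
h_95 = 2·1 + 0·0 + 3·2 = 8
h_96 = 2·8 + 0·1 + 3·0 = 5
h_97 = 2·5 + 0·8 + 3·1 = 2
h_98 = 2·2 + 0·5 + 3·8 = 6
h_99 = 2·6 + 0·2 + 3·5 = 5

5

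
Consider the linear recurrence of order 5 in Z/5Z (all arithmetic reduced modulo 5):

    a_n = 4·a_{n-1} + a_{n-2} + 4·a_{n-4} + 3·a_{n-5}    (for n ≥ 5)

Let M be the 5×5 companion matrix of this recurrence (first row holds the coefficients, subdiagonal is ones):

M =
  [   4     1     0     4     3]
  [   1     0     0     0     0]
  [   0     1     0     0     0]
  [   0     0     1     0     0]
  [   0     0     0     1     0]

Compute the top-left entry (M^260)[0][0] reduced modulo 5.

(M^260)[0][0] is the top entry after applying M 260 times to the unit state (1, 0, 0, 0, 0). Equivalently it is h_{264} for the auxiliary sequence (h_n) obeying the same recurrence with h_4 = 1 and h_i = 0 for 0 ≤ i < 4:
h_5 = 4·1 + 1·0 + 0·0 + 4·0 + 3·0 = 4
h_6 = 4·4 + 1·1 + 0·0 + 4·0 + 3·0 = 2
h_7 = 4·2 + 1·4 + 0·1 + 4·0 + 3·0 = 2
h_8 = 4·2 + 1·2 + 0·4 + 4·1 + 3·0 = 4
h_9 = 4·4 + 1·2 + 0·2 + 4·4 + 3·1 = 2
h_10 = 4·2 + 1·4 + 0·2 + 4·2 + 3·4 = 2
Continuing the recurrence:
  h_11 = 4;  h_12 = 0;  h_13 = 4;  h_14 = 0;  h_15 = 1;  h_16 = 1
  h_17 = 1;  h_18 = 2;  h_19 = 3;  h_20 = 1;  h_21 = 4;  h_22 = 3
  h_23 = 4;  h_24 = 2;  h_25 = 1;  h_26 = 0;  h_27 = 1;  h_28 = 4
  h_29 = 2;  h_30 = 0;  h_31 = 1;  h_32 = 3;  h_33 = 3;  h_34 = 1
  h_35 = 1;  h_36 = 0;  h_37 = 2;  h_38 = 1;  h_39 = 3;  h_40 = 1
  h_41 = 0;  h_42 = 1;  h_43 = 4;  h_44 = 0;  h_45 = 2;  h_46 = 2
  h_47 = 4;  h_48 = 0;  h_49 = 2;  h_50 = 2;  h_51 = 2;  h_52 = 2
  h_53 = 3;  h_54 = 3;  h_55 = 4;  h_56 = 3;  h_57 = 4;  h_58 = 0
  h_59 = 4;  h_60 = 0;  h_61 = 4;  h_62 = 3;  h_63 = 2;  h_64 = 3
  h_65 = 0;  h_66 = 2;  h_67 = 0;  h_68 = 0;  h_69 = 4;  h_70 = 4
  h_71 = 1;  h_72 = 3;  h_73 = 4;  h_74 = 2;  h_75 = 3;  h_76 = 4
  h_77 = 4;  h_78 = 0;  h_79 = 2;  h_80 = 3;  h_81 = 2;  h_82 = 3
  h_83 = 2;  h_84 = 4;  h_85 = 0;  h_86 = 2;  h_87 = 0;  h_88 = 4
  h_89 = 3;  h_90 = 4;  h_91 = 0;  h_92 = 0;  h_93 = 4;  h_94 = 1
  h_95 = 0;  h_96 = 1;  h_97 = 0;  h_98 = 2;  h_99 = 1;  h_100 = 0
  h_101 = 4;  h_102 = 4;  h_103 = 0;  h_104 = 2;  h_105 = 4;  h_106 = 1
  h_107 = 0;  h_108 = 4;  h_109 = 3;  h_110 = 2;  h_111 = 4;  h_112 = 4
  h_113 = 4;  h_114 = 2;  h_115 = 4;  h_116 = 1;  h_117 = 1;  h_118 = 0
  h_119 = 3;  h_120 = 3;  h_121 = 2;  h_122 = 4;  h_123 = 0;  h_124 = 0
  h_125 = 2;  h_126 = 0;  h_127 = 4;  h_128 = 1;  h_129 = 1;  h_130 = 1
  h_131 = 1;  h_132 = 1;  h_133 = 2;  h_134 = 1;  h_135 = 3;  h_136 = 0
  h_137 = 4;  h_138 = 1;  h_139 = 3;  h_140 = 2;  h_141 = 2;  h_142 = 1
  h_143 = 1;  h_144 = 2;  h_145 = 3;  h_146 = 4;  h_147 = 1;  h_148 = 4
  h_149 = 0;  h_150 = 4;  h_151 = 2;  h_152 = 1;  h_153 = 3;  h_154 = 4
  h_155 = 4;  h_156 = 0;  h_157 = 4;  h_158 = 1;  h_159 = 1;  h_160 = 2
  h_161 = 0;  h_162 = 3;  h_163 = 4;  h_164 = 0;  h_165 = 0;  h_166 = 2
  h_167 = 3;  h_168 = 1;  h_169 = 2;  h_170 = 2;  h_171 = 3;  h_172 = 2
  h_173 = 2;  h_174 = 4;  h_175 = 1;  h_176 = 0;  h_177 = 0;  h_178 = 2
  h_179 = 4;  h_180 = 1;  h_181 = 3;  h_182 = 1;  h_183 = 4;  h_184 = 3
  h_185 = 1;  h_186 = 0;  h_187 = 0;  h_188 = 4;  h_189 = 4;  h_190 = 3
  h_191 = 1;  h_192 = 3;  h_193 = 1;  h_194 = 1;  h_195 = 3;  h_196 = 3
  h_197 = 3;  h_198 = 2;  h_199 = 1;  h_200 = 2;  h_201 = 0;  h_202 = 4
  h_203 = 1;  h_204 = 4;  h_205 = 3;  h_206 = 2;  h_207 = 2;  h_208 = 4
  h_209 = 2;  h_210 = 4;  h_211 = 2;  h_212 = 4;  h_213 = 3;  h_214 = 3
  h_215 = 0;  h_216 = 0;  h_217 = 4;  h_218 = 2;  h_219 = 1;  h_220 = 1
  h_221 = 1;  h_222 = 0;  h_223 = 1;  h_224 = 1;  h_225 = 2;  h_226 = 2
  h_227 = 4;  h_228 = 0;  h_229 = 0;  h_230 = 4;  h_231 = 3;  h_232 = 3
  h_233 = 0;  h_234 = 4;  h_235 = 0;  h_236 = 0;  h_237 = 4;  h_238 = 2
  h_239 = 4;  h_240 = 3;  h_241 = 2;  h_242 = 1;  h_243 = 3;  h_244 = 2
  h_245 = 3;  h_246 = 4;  h_247 = 4;  h_248 = 2;  h_249 = 0;  h_250 = 2
  h_251 = 1;  h_252 = 1;  h_253 = 1;  h_254 = 3;  h_255 = 3;  h_256 = 2
  h_257 = 3;  h_258 = 4;  h_259 = 0;  h_260 = 1;  h_261 = 2;  h_262 = 4
h_263 = 4·4 + 1·2 + 0·1 + 4·0 + 3·4 = 0
h_264 = 4·0 + 1·4 + 0·2 + 4·1 + 3·0 = 3

3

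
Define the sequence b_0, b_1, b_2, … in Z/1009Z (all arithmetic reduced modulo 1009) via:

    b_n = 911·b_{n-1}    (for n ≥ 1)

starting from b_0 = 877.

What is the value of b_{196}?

198

b_1 = 911·877 = 828
b_2 = 911·828 = 585
b_3 = 911·585 = 183
b_4 = 911·183 = 228
b_5 = 911·228 = 863
b_6 = 911·863 = 182
b_7 = 911·182 = 326
b_8 = 911·326 = 340
b_9 = 911·340 = 986
b_10 = 911·986 = 236
b_11 = 911·236 = 79
b_12 = 911·79 = 330
b_13 = 911·330 = 957
b_14 = 911·957 = 51
b_15 = 911·51 = 47
b_16 = 911·47 = 439
b_17 = 911·439 = 365
b_18 = 911·365 = 554
b_19 = 911·554 = 194
b_20 = 911·194 = 159
b_21 = 911·159 = 562
b_22 = 911·562 = 419
b_23 = 911·419 = 307
b_24 = 911·307 = 184
b_25 = 911·184 = 130
b_26 = 911·130 = 377
b_27 = 911·377 = 387
b_28 = 911·387 = 416
b_29 = 911·416 = 601
b_30 = 911·601 = 633
b_31 = 911·633 = 524
b_32 = 911·524 = 107
b_33 = 911·107 = 613
b_34 = 911·613 = 466
b_35 = 911·466 = 746
b_36 = 911·746 = 549
b_37 = 911·549 = 684
b_38 = 911·684 = 571
b_39 = 911·571 = 546
b_40 = 911·546 = 978
b_41 = 911·978 = 11
b_42 = 911·11 = 940
b_43 = 911·940 = 708
b_44 = 911·708 = 237
b_45 = 911·237 = 990
b_46 = 911·990 = 853
b_47 = 911·853 = 153
b_48 = 911·153 = 141
b_49 = 911·141 = 308
b_50 = 911·308 = 86
b_51 = 911·86 = 653
b_52 = 911·653 = 582
b_53 = 911·582 = 477
b_54 = 911·477 = 677
b_55 = 911·677 = 248
b_56 = 911·248 = 921
b_57 = 911·921 = 552
b_58 = 911·552 = 390
b_59 = 911·390 = 122
b_60 = 911·122 = 152
b_61 = 911·152 = 239
b_62 = 911·239 = 794
b_63 = 911·794 = 890
b_64 = 911·890 = 563
b_65 = 911·563 = 321
b_66 = 911·321 = 830
b_67 = 911·830 = 389
b_68 = 911·389 = 220
b_69 = 911·220 = 638
b_70 = 911·638 = 34
b_71 = 911·34 = 704
b_72 = 911·704 = 629
b_73 = 911·629 = 916
b_74 = 911·916 = 33
b_75 = 911·33 = 802
b_76 = 911·802 = 106
b_77 = 911·106 = 711
b_78 = 911·711 = 952
b_79 = 911·952 = 541
b_80 = 911·541 = 459
b_81 = 911·459 = 423
b_82 = 911·423 = 924
b_83 = 911·924 = 258
b_84 = 911·258 = 950
b_85 = 911·950 = 737
b_86 = 911·737 = 422
b_87 = 911·422 = 13
b_88 = 911·13 = 744
b_89 = 911·744 = 745
b_90 = 911·745 = 647
b_91 = 911·647 = 161
b_92 = 911·161 = 366
b_93 = 911·366 = 456
b_94 = 911·456 = 717
b_95 = 911·717 = 364
b_96 = 911·364 = 652
b_97 = 911·652 = 680
b_98 = 911·680 = 963
b_99 = 911·963 = 472
b_100 = 911·472 = 158
b_101 = 911·158 = 660
b_102 = 911·660 = 905
b_103 = 911·905 = 102
b_104 = 911·102 = 94
b_105 = 911·94 = 878
b_106 = 911·878 = 730
b_107 = 911·730 = 99
b_108 = 911·99 = 388
b_109 = 911·388 = 318
b_110 = 911·318 = 115
b_111 = 911·115 = 838
b_112 = 911·838 = 614
b_113 = 911·614 = 368
b_114 = 911·368 = 260
b_115 = 911·260 = 754
b_116 = 911·754 = 774
b_117 = 911·774 = 832
b_118 = 911·832 = 193
b_119 = 911·193 = 257
b_120 = 911·257 = 39
b_121 = 911·39 = 214
b_122 = 911·214 = 217
b_123 = 911·217 = 932
b_124 = 911·932 = 483
b_125 = 911·483 = 89
b_126 = 911·89 = 359
b_127 = 911·359 = 133
b_128 = 911·133 = 83
b_129 = 911·83 = 947
b_130 = 911·947 = 22
b_131 = 911·22 = 871
b_132 = 911·871 = 407
b_133 = 911·407 = 474
b_134 = 911·474 = 971
b_135 = 911·971 = 697
b_136 = 911·697 = 306
b_137 = 911·306 = 282
b_138 = 911·282 = 616
b_139 = 911·616 = 172
b_140 = 911·172 = 297
b_141 = 911·297 = 155
b_142 = 911·155 = 954
b_143 = 911·954 = 345
b_144 = 911·345 = 496
b_145 = 911·496 = 833
b_146 = 911·833 = 95
b_147 = 911·95 = 780
b_148 = 911·780 = 244
b_149 = 911·244 = 304
b_150 = 911·304 = 478
b_151 = 911·478 = 579
b_152 = 911·579 = 771
b_153 = 911·771 = 117
b_154 = 911·117 = 642
b_155 = 911·642 = 651
b_156 = 911·651 = 778
b_157 = 911·778 = 440
b_158 = 911·440 = 267
b_159 = 911·267 = 68
b_160 = 911·68 = 399
b_161 = 911·399 = 249
b_162 = 911·249 = 823
b_163 = 911·823 = 66
b_164 = 911·66 = 595
b_165 = 911·595 = 212
b_166 = 911·212 = 413
b_167 = 911·413 = 895
b_168 = 911·895 = 73
b_169 = 911·73 = 918
b_170 = 911·918 = 846
b_171 = 911·846 = 839
b_172 = 911·839 = 516
b_173 = 911·516 = 891
b_174 = 911·891 = 465
b_175 = 911·465 = 844
b_176 = 911·844 = 26
b_177 = 911·26 = 479
b_178 = 911·479 = 481
b_179 = 911·481 = 285
b_180 = 911·285 = 322
b_181 = 911·322 = 732
b_182 = 911·732 = 912
b_183 = 911·912 = 425
b_184 = 911·425 = 728
b_185 = 911·728 = 295
b_186 = 911·295 = 351
b_187 = 911·351 = 917
b_188 = 911·917 = 944
b_189 = 911·944 = 316
b_190 = 911·316 = 311
b_191 = 911·311 = 801
b_192 = 911·801 = 204
b_193 = 911·204 = 188
b_194 = 911·188 = 747
b_195 = 911·747 = 451
b_196 = 911·451 = 198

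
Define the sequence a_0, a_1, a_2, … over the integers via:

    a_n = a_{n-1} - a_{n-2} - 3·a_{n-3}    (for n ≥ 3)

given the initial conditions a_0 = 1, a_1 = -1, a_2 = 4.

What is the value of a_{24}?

a_3 = 1·4 + -1·-1 + -3·1 = 2
a_4 = 1·2 + -1·4 + -3·-1 = 1
a_5 = 1·1 + -1·2 + -3·4 = -13
a_6 = 1·-13 + -1·1 + -3·2 = -20
a_7 = 1·-20 + -1·-13 + -3·1 = -10
a_8 = 1·-10 + -1·-20 + -3·-13 = 49
a_9 = 1·49 + -1·-10 + -3·-20 = 119
a_10 = 1·119 + -1·49 + -3·-10 = 100
a_11 = 1·100 + -1·119 + -3·49 = -166
a_12 = 1·-166 + -1·100 + -3·119 = -623
a_13 = 1·-623 + -1·-166 + -3·100 = -757
a_14 = 1·-757 + -1·-623 + -3·-166 = 364
a_15 = 1·364 + -1·-757 + -3·-623 = 2990
a_16 = 1·2990 + -1·364 + -3·-757 = 4897
a_17 = 1·4897 + -1·2990 + -3·364 = 815
a_18 = 1·815 + -1·4897 + -3·2990 = -13052
a_19 = 1·-13052 + -1·815 + -3·4897 = -28558
a_20 = 1·-28558 + -1·-13052 + -3·815 = -17951
a_21 = 1·-17951 + -1·-28558 + -3·-13052 = 49763
a_22 = 1·49763 + -1·-17951 + -3·-28558 = 153388
a_23 = 1·153388 + -1·49763 + -3·-17951 = 157478
a_24 = 1·157478 + -1·153388 + -3·49763 = -145199

-145199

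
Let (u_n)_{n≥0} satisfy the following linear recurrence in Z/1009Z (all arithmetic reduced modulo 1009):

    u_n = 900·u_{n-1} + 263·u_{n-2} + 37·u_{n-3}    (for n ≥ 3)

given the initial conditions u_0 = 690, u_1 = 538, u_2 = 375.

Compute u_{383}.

402

u_3 = 900·375 + 263·538 + 37·690 = 24
u_4 = 900·24 + 263·375 + 37·538 = 889
u_5 = 900·889 + 263·24 + 37·375 = 979
u_6 = 900·979 + 263·889 + 37·24 = 850
u_7 = 900·850 + 263·979 + 37·889 = 965
u_8 = 900·965 + 263·850 + 37·979 = 211
Continuing the recurrence:
  u_9 = 915;  u_10 = 544;  u_11 = 473;  u_12 = 254;  u_13 = 806;  u_14 = 485
  u_15 = 8;  u_16 = 110;  u_17 = 996;  u_18 = 373;  u_19 = 354;  u_20 = 510
  u_21 = 863;  u_22 = 693;  u_23 = 790;  u_24 = 946;  u_25 = 136;  u_26 = 864
  u_27 = 810;  u_28 = 696;  u_29 = 631;  u_30 = 961;  u_31 = 182;  u_32 = 975
  u_33 = 355;  u_34 = 466;  u_35 = 953;  u_36 = 537;  u_37 = 485;  u_38 = 529
  u_39 = 971;  u_40 = 783;  u_41 = 916;  u_42 = 752;  u_43 = 237;  u_44 = 1008
  u_45 = 463;  u_46 = 417;  u_47 = 604;  u_48 = 426;  u_49 = 713;  u_50 = 165
  u_51 = 649;  u_52 = 44;  u_53 = 466;  u_54 = 935;  u_55 = 73;  u_56 = 922
  u_57 = 719;  u_58 = 331;  u_59 = 467;  u_60 = 195;  u_61 = 805;  u_62 = 999
  u_63 = 58;  u_64 = 653;  u_65 = 211;  u_66 = 545;  u_67 = 69;  u_68 = 343
  u_69 = 925;  u_70 = 9;  u_71 = 717;  u_72 = 817;  u_73 = 969;  u_74 = 573
  u_75 = 639;  u_76 = 866;  u_77 = 18;  u_78 = 216;  u_79 = 115;  u_80 = 543
  u_81 = 239;  u_82 = 942;  u_83 = 450;  u_84 = 694;  u_85 = 874;  u_86 = 988
  u_87 = 534;  u_88 = 897;  u_89 = 523;  u_90 = 898;  u_91 = 208;  u_92 = 783
  u_93 = 565;  u_94 = 690;  u_95 = 447;  u_96 = 284;  u_97 = 136;  u_98 = 732
  u_99 = 794;  u_100 = 12;  u_101 = 510;  u_102 = 151;  u_103 = 62;  u_104 = 366
  u_105 = 161;  u_106 = 283;  u_107 = 822;  u_108 = 878;  u_109 = 794;  u_110 = 225
  u_111 = 857;  u_112 = 185;  u_113 = 652;  u_114 = 215;  u_115 = 509;  u_116 = 972
  u_117 = 559;  u_118 = 639;  u_119 = 322;  u_120 = 274;  u_121 = 770;  u_122 = 46
  u_123 = 789;  u_124 = 1001;  u_125 = 209;  u_126 = 272;  u_127 = 807;  u_128 = 387
  u_129 = 520;  u_130 = 294;  u_131 = 980;  u_132 = 841;  u_133 = 374;  u_134 = 751
  u_135 = 197;  u_136 = 186;  u_137 = 802;  u_138 = 68;  u_139 = 524;  u_140 = 532
  u_141 = 611;  u_142 = 886;  u_143 = 56;  u_144 = 298;  u_145 = 902;  u_146 = 290
  u_147 = 716;  u_148 = 321;  u_149 = 591;  u_150 = 82;  u_151 = 968;  u_152 = 479
  u_153 = 580;  u_154 = 700;  u_155 = 126;  u_156 = 116;  u_157 = 989;  u_158 = 17
  u_159 = 206;  u_160 = 448;  u_161 = 930;  u_162 = 869;  u_163 = 969;  u_164 = 941
  u_165 = 793;  u_166 = 144;  u_167 = 655;  u_168 = 863;  u_169 = 788;  u_170 = 845
  u_171 = 765;  u_172 = 512;  u_173 = 77;  u_174 = 191;  u_175 = 214;  u_176 = 495
  u_177 = 313;  u_178 = 59;  u_179 = 366;  u_180 = 321;  u_181 = 894;  u_182 = 519
  u_183 = 736;  u_184 = 559;  u_185 = 490;  u_186 = 768;  u_187 = 256;  u_188 = 500
  u_189 = 884;  u_190 = 220;  u_191 = 996;  u_192 = 166;  u_193 = 753;  u_194 = 451
  u_195 = 645;  u_196 = 494;  u_197 = 297;  u_198 = 334;  u_199 = 452;  u_200 = 122
  u_201 = 892;  u_202 = 14;  u_203 = 469;  u_204 = 700;  u_205 = 142;  u_206 = 319
  u_207 = 223;  u_208 = 268;  u_209 = 880;  u_210 = 977;  u_211 = 666;  u_212 = 991
  u_213 = 370;  u_214 = 767;  u_215 = 933;  u_216 = 706;  u_217 = 49;  u_218 = 950
  u_219 = 35;  u_220 = 643;  u_221 = 502;  u_222 = 660;  u_223 = 130;  u_224 = 400
  u_225 = 884;  u_226 = 537;  u_227 = 76;  u_228 = 179;  u_229 = 166;  u_230 = 516
  u_231 = 91;  u_232 = 761;  u_233 = 436;  u_234 = 600;  u_235 = 741;  u_236 = 335
  u_237 = 966;  u_238 = 138;  u_239 = 170;  u_240 = 29;  u_241 = 241;  u_242 = 765
  u_243 = 242;  u_244 = 96;  u_245 = 767;  u_246 = 40;  u_247 = 122;  u_248 = 376
  u_249 = 654;  u_250 = 837;  u_251 = 844;  u_252 = 983;  u_253 = 498;  u_254 = 378
  u_255 = 18;  u_256 = 852;  u_257 = 518;  u_258 = 786;  u_259 = 355;  u_260 = 524
  u_261 = 755;  u_262 = 40;  u_263 = 694;  u_264 = 142;  u_265 = 21;  u_266 = 195
  u_267 = 621;  u_268 = 517;  u_269 = 168;  u_270 = 385;  u_271 = 159;  u_272 = 339
  u_273 = 949;  u_274 = 680;  u_275 = 336;  u_276 = 754;  u_277 = 63;  u_278 = 49
  u_279 = 784;  u_280 = 392;  u_281 = 810;  u_282 = 427;  u_283 = 380;  u_284 = 960
  u_285 = 0;  u_286 = 164;  u_287 = 491;  u_288 = 712;  u_289 = 80;  u_290 = 957
  u_291 = 584;  u_292 = 294;  u_293 = 560;  u_294 = 557;  u_295 = 581;  u_296 = 964
  u_297 = 733;  u_298 = 395;  u_299 = 745;  u_300 = 360;  u_301 = 789;  u_302 = 929
  u_303 = 504;  u_304 = 640;  u_305 = 301;  u_306 = 791;  u_307 = 480;  u_308 = 365
  u_309 = 696;  u_310 = 558;  u_311 = 525;  u_312 = 255;  u_313 = 765;  u_314 = 78
  u_315 = 328;  u_316 = 959;  u_317 = 763;  u_318 = 575;  u_319 = 938;  u_320 = 530
  u_321 = 327;  u_322 = 220;  u_323 = 911;  u_324 = 930;  u_325 = 58;  u_326 = 554
  u_327 = 377;  u_328 = 810;  u_329 = 80;  u_330 = 315;  u_331 = 531;  u_332 = 683
  u_333 = 177;  u_334 = 381;  u_335 = 23;  u_336 = 318;  u_337 = 619;  u_338 = 870
  u_339 = 22;  u_340 = 92;  u_341 = 705;  u_342 = 633;  u_343 = 760;  u_344 = 752
  u_345 = 73;  u_346 = 1004;  u_347 = 145;  u_348 = 716;  u_349 = 266;  u_350 = 212
  u_351 = 694;  u_352 = 42;  u_353 = 132;  u_354 = 138;  u_355 = 39;  u_356 = 603
  u_357 = 86;  u_358 = 317;  u_359 = 286;  u_360 = 893;  u_361 = 709;  u_362 = 666
  u_363 = 609;  u_364 = 813;  u_365 = 337;  u_366 = 846;  u_367 = 264;  u_368 = 355
  u_369 = 490;  u_370 = 282;  u_371 = 277;  u_372 = 554;  u_373 = 701;  u_374 = 840
  u_375 = 293;  u_376 = 3;  u_377 = 858;  u_378 = 846;  u_379 = 363;  u_380 = 769
  u_381 = 572
u_382 = 900·572 + 263·769 + 37·363 = 971
u_383 = 900·971 + 263·572 + 37·769 = 402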